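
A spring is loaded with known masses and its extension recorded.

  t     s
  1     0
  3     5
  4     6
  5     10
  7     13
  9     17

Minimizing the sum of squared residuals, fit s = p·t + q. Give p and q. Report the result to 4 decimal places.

With design matrix M, MᵀM = [[181, 29]; [29, 6]] and Mᵀs = [333, 51]ᵀ.
Eliminating q: 6·(row 1) − 29·(row 2) gives 245·p = 6·333 − 29·51 = 519, so p = 519/245.
Then q = (51 − 29·(519/245))/6 = -426/245.

p = 2.1184, q = -1.7388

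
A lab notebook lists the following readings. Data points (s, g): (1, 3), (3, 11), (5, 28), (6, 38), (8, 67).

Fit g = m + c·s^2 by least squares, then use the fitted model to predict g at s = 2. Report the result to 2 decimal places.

Normal-equation sums: Σ1 = 5, Σs^2 = 135, Σs^2·s^2 = 6099.
For Aᵀg: Σg = 147, Σs^2·g = 6458.
AᵀA·[m, c]ᵀ = Aᵀg becomes [[5, 135]; [135, 6099]]·[m, c]ᵀ = [147, 6458]ᵀ.
Determinant 5·6099 − 135² = 12270.
m = (147·6099 − 135·6458)/12270 = 8241/4090; c = (5·6458 − 135·147)/12270 = 2489/2454.
At s = 2: ĝ = (8241/4090)·(1) + (2489/2454)·(4) = 74503/12270.

ĝ = 6.07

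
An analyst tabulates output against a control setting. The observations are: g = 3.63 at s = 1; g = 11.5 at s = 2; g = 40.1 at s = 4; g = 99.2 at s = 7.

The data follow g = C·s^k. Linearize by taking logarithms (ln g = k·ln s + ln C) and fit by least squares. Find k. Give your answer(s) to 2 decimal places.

Taking logs, ln g = k·ln s + ln C, so regress ln g on ln s.
Sums: Σln s = 4.0254, Σ(ln s)² = 6.1888, Σln g = 12.0201, Σln s·ln g = 15.7559.
Normal system: [[6.1888, 4.0254]; [4.0254, 4]]·[k, ln C]ᵀ = [15.7559, 12.0201]ᵀ.
Solving (det = 8.5519): k = 1.71171, ln C = 1.28246.

k = 1.71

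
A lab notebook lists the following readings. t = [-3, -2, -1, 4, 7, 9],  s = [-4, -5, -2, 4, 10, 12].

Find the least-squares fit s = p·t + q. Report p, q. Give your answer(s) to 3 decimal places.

Compute the Gram sums: Σt·t = 160, Σt = 14, Σ1 = 6.
Right-hand side: Σt·s = 218, Σs = 15.
Determinant 160·6 − 14² = 764.
p = (218·6 − 14·15)/764 = 549/382; q = (160·15 − 14·218)/764 = -163/191.

p = 1.437, q = -0.853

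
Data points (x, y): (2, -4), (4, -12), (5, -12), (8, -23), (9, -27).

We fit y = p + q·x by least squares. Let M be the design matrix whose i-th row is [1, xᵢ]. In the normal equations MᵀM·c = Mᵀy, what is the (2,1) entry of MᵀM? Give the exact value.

Row 2 ↔ basis x, column 1 ↔ basis 1, so (MᵀM)_{2,1} = Σᵢ x = (2)·(1) + (4)·(1) + (5)·(1) + (8)·(1) + (9)·(1) = 28.

28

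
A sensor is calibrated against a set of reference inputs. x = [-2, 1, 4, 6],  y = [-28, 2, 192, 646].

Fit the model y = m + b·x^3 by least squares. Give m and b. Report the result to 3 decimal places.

m = -1.913, b = 3.002

Setting ∂/∂m … = 0 gives: 4·m + 273·b = 812;  273·m + 50817·b = 152050.
(Σ1 = 4, Σx^3 = 273, Σx^3·x^3 = 50817, Σy = 812, Σx^3·y = 152050.)
Δ = 4·50817 − 273² = 128739.
m = (812·50817 − 273·152050)/128739 = -6314/3301; b = (4·152050 − 273·812)/128739 = 386524/128739.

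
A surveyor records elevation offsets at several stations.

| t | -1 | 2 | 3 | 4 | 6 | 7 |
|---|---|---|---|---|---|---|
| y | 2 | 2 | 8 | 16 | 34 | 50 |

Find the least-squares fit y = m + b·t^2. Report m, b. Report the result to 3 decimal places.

m = -0.692, b = 1.010

Entries of XᵀX: Σ1 = 6, Σt^2 = 115, Σt^2·t^2 = 4051.
Right-hand side: Σy = 112, Σt^2·y = 4012.
Δ = 6·4051 − 115² = 11081.
m = (112·4051 − 115·4012)/11081 = -7668/11081; b = (6·4012 − 115·112)/11081 = 11192/11081.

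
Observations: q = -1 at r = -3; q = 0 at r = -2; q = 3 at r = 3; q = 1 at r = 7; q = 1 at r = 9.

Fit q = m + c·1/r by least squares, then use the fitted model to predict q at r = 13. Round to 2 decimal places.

Entries of AᵀA: Σ1 = 5, Σ1/r = -31/126, Σ1/r·1/r = 8017/15876.
Right-hand side: Σq = 4, Σ1/r·q = 100/63.
Normal equations: [[5, -31/126]; [-31/126, 8017/15876]]·[m, c]ᵀ = [4, 100/63]ᵀ.
Δ = 5·(8017/15876) − (-31/126)² = 9781/3969.
m = (4·(8017/15876) − (-31/126)·(100/63))/(9781/3969) = 9567/9781; c = (5·(100/63) − (-31/126)·4)/(9781/3969) = 35406/9781.
At r = 13: q̂ = (9567/9781)·(1) + (35406/9781)·(1/13) = 159777/127153.

q̂ = 1.26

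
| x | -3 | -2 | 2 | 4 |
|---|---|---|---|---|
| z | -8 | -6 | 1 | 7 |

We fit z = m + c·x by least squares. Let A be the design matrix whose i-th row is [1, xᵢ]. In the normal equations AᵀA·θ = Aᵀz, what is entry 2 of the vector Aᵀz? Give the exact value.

66

Entry 2 ↔ basis x, so (Aᵀz)_{2} = Σᵢ (x)·zᵢ = (-3)·(-8) + (-2)·(-6) + (2)·(1) + (4)·(7) = 66.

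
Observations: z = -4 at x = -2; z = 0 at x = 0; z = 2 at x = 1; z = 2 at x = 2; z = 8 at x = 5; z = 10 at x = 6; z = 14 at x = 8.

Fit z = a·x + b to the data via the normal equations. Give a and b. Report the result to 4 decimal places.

AᵀA·[a, b]ᵀ = Aᵀz reads: 134·a + 20·b = 226;  20·a + 7·b = 32.
(Σx·x = 134, Σx = 20, Σ1 = 7, Σx·z = 226, Σz = 32.)
Eliminating b: 7·(row 1) − 20·(row 2) gives 538·a = 7·226 − 20·32 = 942, so a = 471/269.
Then b = (32 − 20·(471/269))/7 = -116/269.

a = 1.7509, b = -0.4312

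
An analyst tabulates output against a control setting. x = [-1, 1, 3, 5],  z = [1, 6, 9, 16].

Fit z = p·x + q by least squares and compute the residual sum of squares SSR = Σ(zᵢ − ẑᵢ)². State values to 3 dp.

Normal-equation sums: Σx·x = 36, Σx = 8, Σ1 = 4.
Moment sums: Σx·z = 112, Σz = 32.
So AᵀA·[p, q]ᵀ = Aᵀz: [[36, 8]; [8, 4]]·[p, q]ᵀ = [112, 32]ᵀ.
Determinant 36·4 − 8² = 80.
p = (112·4 − 8·32)/80 = 12/5; q = (36·32 − 8·112)/80 = 16/5.
Residuals: 1/5, 2/5, -7/5, 4/5; SSR = 14/5.

SSR = 2.800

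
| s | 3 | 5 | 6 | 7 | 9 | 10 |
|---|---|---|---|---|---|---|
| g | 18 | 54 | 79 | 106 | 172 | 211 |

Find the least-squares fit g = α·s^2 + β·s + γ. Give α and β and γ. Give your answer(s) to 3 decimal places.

α = 1.849, β = 3.537, γ = -9.349

Forming XᵀX = [[20964, 2440, 300]; [2440, 300, 40]; [300, 40, 6]] and Xᵀg = [44582, 5198, 640]ᵀ gives XᵀX·[α, β, γ]ᵀ = Xᵀg.
Solving the 3×3 system (Gaussian elimination) gives α = 721/390, β = 2299/650, γ = -1823/195.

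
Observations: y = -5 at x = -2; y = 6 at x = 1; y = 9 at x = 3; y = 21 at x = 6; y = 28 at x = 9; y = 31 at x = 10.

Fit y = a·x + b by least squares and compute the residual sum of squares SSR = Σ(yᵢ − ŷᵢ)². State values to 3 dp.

SSR = 7.443

From the data, Σx·x = 231, Σx = 27, Σ1 = 6.
And Σx·y = 731, Σy = 90.
So AᵀA·[a, b]ᵀ = Aᵀy: [[231, 27]; [27, 6]]·[a, b]ᵀ = [731, 90]ᵀ.
Eliminating b: 6·(row 1) − 27·(row 2) gives 657·a = 6·731 − 27·90 = 1956, so a = 652/219.
Then b = (90 − 27·(652/219))/6 = 117/73.
Residuals: -142/219, 311/219, -112/73, 112/73, -29/73, -82/219; SSR = 1630/219.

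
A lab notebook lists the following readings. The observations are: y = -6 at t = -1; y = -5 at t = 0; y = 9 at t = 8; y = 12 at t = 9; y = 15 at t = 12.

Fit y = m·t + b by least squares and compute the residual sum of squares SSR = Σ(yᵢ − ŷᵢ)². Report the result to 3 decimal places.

Entries of XᵀX: Σt·t = 290, Σt = 28, Σ1 = 5.
Moment sums: Σt·y = 366, Σy = 25.
XᵀX·[m, b]ᵀ = Xᵀy becomes [[290, 28]; [28, 5]]·[m, b]ᵀ = [366, 25]ᵀ.
det = 290·5 − 28² = 666.
m = (366·5 − 28·25)/666 = 565/333; b = (290·25 − 28·366)/666 = -1499/333.
Residuals: 22/111, -166/333, -8/111, 410/333, -286/333; SSR = 848/333.

SSR = 2.547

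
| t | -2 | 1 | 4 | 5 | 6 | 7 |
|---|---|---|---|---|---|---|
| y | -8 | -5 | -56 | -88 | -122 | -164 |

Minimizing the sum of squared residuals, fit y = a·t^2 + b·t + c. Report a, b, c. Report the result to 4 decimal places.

Setting ∂/∂a … = 0 gives: 4595·a + 741·b + 131·c = -15561;  741·a + 131·b + 21·c = -2533;  131·a + 21·b + 6·c = -443.
(Σt^2·t^2 = 4595, Σt^2·t = 741, Σt^2 = 131, Σt·t = 131, Σt = 21, Σ1 = 6, Σt^2·y = -15561, Σt·y = -2533, Σy = -443.)
Solving the 3×3 system (Gaussian elimination) gives a = -36631/11968, b = -24527/11968, c = 31/187.

a = -3.0607, b = -2.0494, c = 0.1658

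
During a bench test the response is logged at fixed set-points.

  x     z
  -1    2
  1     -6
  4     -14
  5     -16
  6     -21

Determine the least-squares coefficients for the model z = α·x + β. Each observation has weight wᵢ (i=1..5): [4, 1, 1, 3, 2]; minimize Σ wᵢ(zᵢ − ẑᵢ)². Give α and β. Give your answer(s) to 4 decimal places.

From the data, Σwᵢ·x·x = 168, Σwᵢ·x = 28, Σwᵢ·1 = 11.
Right-hand side: Σwᵢ·x·z = -562, Σwᵢ·z = -102.
Normal equations: [[168, 28]; [28, 11]]·[α, β]ᵀ = [-562, -102]ᵀ.
Eliminating β: 11·(row 1) − 28·(row 2) gives 1064·α = 11·(-562) − 28·(-102) = -3326, so α = -1663/532.
Then β = ((-102) − 28·(-1663/532))/11 = -25/19.

α = -3.1259, β = -1.3158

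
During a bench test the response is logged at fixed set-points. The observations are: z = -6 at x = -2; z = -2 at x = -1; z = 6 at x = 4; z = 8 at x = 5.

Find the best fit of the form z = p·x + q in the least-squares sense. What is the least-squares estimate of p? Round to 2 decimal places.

The normal system AᵀA·[p, q]ᵀ = Aᵀz is [[46, 6]; [6, 4]]·[p, q]ᵀ = [78, 6]ᵀ.
Determinant 46·4 − 6² = 148.
p = (78·4 − 6·6)/148 = 69/37; q = (46·6 − 6·78)/148 = -48/37.

p = 1.86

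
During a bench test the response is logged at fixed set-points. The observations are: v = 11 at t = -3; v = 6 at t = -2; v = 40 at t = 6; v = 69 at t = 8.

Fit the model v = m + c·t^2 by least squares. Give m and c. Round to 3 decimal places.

m = 1.740, c = 1.053

Compute the Gram sums: Σ1 = 4, Σt^2 = 113, Σt^2·t^2 = 5489.
Right-hand side: Σv = 126, Σt^2·v = 5979.
AᵀA·[m, c]ᵀ = Aᵀv becomes [[4, 113]; [113, 5489]]·[m, c]ᵀ = [126, 5979]ᵀ.
Δ = 4·5489 − 113² = 9187.
m = (126·5489 − 113·5979)/9187 = 15987/9187; c = (4·5979 − 113·126)/9187 = 9678/9187.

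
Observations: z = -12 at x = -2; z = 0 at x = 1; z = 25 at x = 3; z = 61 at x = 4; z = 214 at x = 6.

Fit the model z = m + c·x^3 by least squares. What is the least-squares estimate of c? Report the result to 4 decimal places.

Setting ∂/∂m … = 0 gives: 5·m + 300·c = 288;  300·m + 51546·c = 50899.
Determinant 5·51546 − 300² = 167730.
m = (288·51546 − 300·50899)/167730 = -70742/27955; c = (5·50899 − 300·288)/167730 = 33619/33546.

c = 1.0022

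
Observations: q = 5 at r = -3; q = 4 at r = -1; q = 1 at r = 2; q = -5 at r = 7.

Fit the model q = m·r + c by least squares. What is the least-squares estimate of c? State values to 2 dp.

Compute the Gram sums: Σr·r = 63, Σr = 5, Σ1 = 4.
And Σr·q = -52, Σq = 5.
Normal equations: [[63, 5]; [5, 4]]·[m, c]ᵀ = [-52, 5]ᵀ.
Eliminating c: 4·(row 1) − 5·(row 2) gives 227·m = 4·(-52) − 5·5 = -233, so m = -233/227.
Then c = (5 − 5·(-233/227))/4 = 575/227.

c = 2.53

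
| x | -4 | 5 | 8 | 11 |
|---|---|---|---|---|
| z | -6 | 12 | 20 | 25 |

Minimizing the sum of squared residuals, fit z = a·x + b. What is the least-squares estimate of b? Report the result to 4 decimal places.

b = 2.2738

Forming AᵀA = [[226, 20]; [20, 4]] and Aᵀz = [519, 51]ᵀ gives AᵀA·[a, b]ᵀ = Aᵀz.
Δ = 226·4 − 20² = 504.
a = (519·4 − 20·51)/504 = 44/21; b = (226·51 − 20·519)/504 = 191/84.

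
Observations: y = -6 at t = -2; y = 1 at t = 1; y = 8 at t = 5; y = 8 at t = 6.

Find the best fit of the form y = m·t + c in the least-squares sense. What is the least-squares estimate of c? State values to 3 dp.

c = -1.732

Normal-equation sums: Σt·t = 66, Σt = 10, Σ1 = 4.
And Σt·y = 101, Σy = 11.
Eliminating c: 4·(row 1) − 10·(row 2) gives 164·m = 4·101 − 10·11 = 294, so m = 147/82.
Then c = (11 − 10·(147/82))/4 = -71/41.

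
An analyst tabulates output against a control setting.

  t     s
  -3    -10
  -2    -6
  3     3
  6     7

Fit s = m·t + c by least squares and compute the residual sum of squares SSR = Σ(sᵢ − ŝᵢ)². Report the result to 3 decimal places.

SSR = 3.500

With design matrix A, AᵀA = [[58, 4]; [4, 4]] and Aᵀs = [93, -6]ᵀ.
Determinant 58·4 − 4² = 216.
m = (93·4 − 4·(-6))/216 = 11/6; c = (58·(-6) − 4·93)/216 = -10/3.
Residuals: -7/6, 1, 5/6, -2/3; SSR = 7/2.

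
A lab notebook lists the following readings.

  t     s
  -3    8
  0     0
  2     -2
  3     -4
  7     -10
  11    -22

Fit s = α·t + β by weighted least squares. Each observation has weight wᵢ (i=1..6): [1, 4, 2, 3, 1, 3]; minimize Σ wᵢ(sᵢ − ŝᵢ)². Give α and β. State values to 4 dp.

α = -2.0330, β = 1.2606

From the data, Σwᵢ·t·t = 456, Σwᵢ·t = 50, Σwᵢ·1 = 14.
Moment sums: Σwᵢ·t·s = -864, Σwᵢ·s = -84.
So AᵀWA·[α, β]ᵀ = AᵀWs: [[456, 50]; [50, 14]]·[α, β]ᵀ = [-864, -84]ᵀ.
Eliminating β: 14·(row 1) − 50·(row 2) gives 3884·α = 14·(-864) − 50·(-84) = -7896, so α = -1974/971.
Then β = ((-84) − 50·(-1974/971))/14 = 1224/971.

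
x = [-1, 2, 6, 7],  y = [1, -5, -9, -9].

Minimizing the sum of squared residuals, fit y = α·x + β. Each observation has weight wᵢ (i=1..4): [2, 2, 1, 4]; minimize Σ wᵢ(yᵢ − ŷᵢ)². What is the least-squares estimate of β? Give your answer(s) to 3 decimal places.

β = -1.154

From the data, Σwᵢ·x·x = 242, Σwᵢ·x = 36, Σwᵢ·1 = 9.
Right-hand side: Σwᵢ·x·y = -328, Σwᵢ·y = -53.
So MᵀWM·[α, β]ᵀ = MᵀWy: [[242, 36]; [36, 9]]·[α, β]ᵀ = [-328, -53]ᵀ.
Δ = 242·9 − 36² = 882.
α = ((-328)·9 − 36·(-53))/882 = -58/49; β = (242·(-53) − 36·(-328))/882 = -509/441.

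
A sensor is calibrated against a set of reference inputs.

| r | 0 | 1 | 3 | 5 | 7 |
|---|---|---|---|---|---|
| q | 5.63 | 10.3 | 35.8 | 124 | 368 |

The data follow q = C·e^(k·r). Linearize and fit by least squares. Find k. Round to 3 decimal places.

k = 0.602

Let Y = ln q. Fitting Y = k·r + ln C by least squares:
Sums: Σr = 16.0000, Σ(r)² = 84.0000, Σln q = 18.3666, Σr·ln q = 78.5240.
Normal system: [[84.0000, 16.0000]; [16.0000, 5]]·[k, ln C]ᵀ = [78.5240, 18.3666]ᵀ.
Δ = 84.0000·5 − (16.0000)² = 164.0000; k = (78.5240·5 − 16.0000·18.3666)/164.0000 = 0.60216, ln C = (84.0000·18.3666 − 16.0000·78.5240)/164.0000 = 1.74639.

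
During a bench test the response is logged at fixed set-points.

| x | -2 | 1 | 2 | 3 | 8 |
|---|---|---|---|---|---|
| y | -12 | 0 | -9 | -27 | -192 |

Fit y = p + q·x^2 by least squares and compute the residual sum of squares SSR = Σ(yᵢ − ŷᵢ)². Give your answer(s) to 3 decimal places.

SSR = 8.372

Normal-equation sums: Σ1 = 5, Σx^2 = 82, Σx^2·x^2 = 4210.
Right-hand side: Σy = -240, Σx^2·y = -12615.
Normal equations: [[5, 82]; [82, 4210]]·[p, q]ᵀ = [-240, -12615]ᵀ.
Δ = 5·4210 − 82² = 14326.
p = ((-240)·4210 − 82·(-12615))/14326 = 12015/7163; q = (5·(-12615) − 82·(-240))/14326 = -43395/14326.
Residuals: -11181/7163, 19365/14326, 10308/7163, -20277/14326, 1329/7163; SSR = 119943/14326.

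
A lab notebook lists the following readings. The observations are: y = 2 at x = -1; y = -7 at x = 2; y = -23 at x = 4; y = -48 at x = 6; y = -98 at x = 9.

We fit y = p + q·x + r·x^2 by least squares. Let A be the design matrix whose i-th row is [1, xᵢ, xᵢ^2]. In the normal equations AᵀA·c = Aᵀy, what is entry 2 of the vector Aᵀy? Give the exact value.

Entry 2 ↔ basis x, so (Aᵀy)_{2} = Σᵢ (x)·yᵢ = (-1)·(2) + (2)·(-7) + (4)·(-23) + (6)·(-48) + (9)·(-98) = -1278.

-1278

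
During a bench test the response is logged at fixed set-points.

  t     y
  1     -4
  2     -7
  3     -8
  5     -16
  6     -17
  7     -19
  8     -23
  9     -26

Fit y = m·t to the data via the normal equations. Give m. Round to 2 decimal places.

m = -2.88

Compute the Gram sums: Σt·t = 269.
And Σt·y = -775.
MᵀM·[m]ᵀ = Mᵀy becomes [[269]]·[m]ᵀ = [-775]ᵀ.
Hence m = -775 / 269 ≈ -2.88104.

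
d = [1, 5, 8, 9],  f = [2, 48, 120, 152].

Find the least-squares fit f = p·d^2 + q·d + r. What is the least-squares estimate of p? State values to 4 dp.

p = 1.8159

From the data, Σd^2·d^2 = 11283, Σd^2·d = 1367, Σd^2 = 171, Σd·d = 171, Σd = 23, Σ1 = 4.
And Σd^2·f = 21194, Σd·f = 2570, Σf = 322.
AᵀA·[p, q, r]ᵀ = Aᵀf becomes [[11283, 1367, 171]; [1367, 171, 23]; [171, 23, 4]]·[p, q, r]ᵀ = [21194, 2570, 322]ᵀ.
Row-reducing yields p = 1213/668, q = 1867/3340, r = -286/835.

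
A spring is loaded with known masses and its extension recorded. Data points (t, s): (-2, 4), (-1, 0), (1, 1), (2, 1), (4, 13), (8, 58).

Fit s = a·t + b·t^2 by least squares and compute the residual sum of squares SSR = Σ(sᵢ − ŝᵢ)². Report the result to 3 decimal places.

SSR = 6.853

Entries of AᵀA: Σt·t = 90, Σt·t^2 = 576, Σt^2·t^2 = 4386.
And Σt·s = 511, Σt^2·s = 3941.
det = 90·4386 − 576² = 62964.
a = (511·4386 − 576·3941)/62964 = -4795/10494; b = (90·3941 − 576·511)/62964 = 3353/3498.
Residuals: -3925/5247, -7427/5247, 2615/5247, -916/477, -2671/5247, 1618/5247; SSR = 35960/5247.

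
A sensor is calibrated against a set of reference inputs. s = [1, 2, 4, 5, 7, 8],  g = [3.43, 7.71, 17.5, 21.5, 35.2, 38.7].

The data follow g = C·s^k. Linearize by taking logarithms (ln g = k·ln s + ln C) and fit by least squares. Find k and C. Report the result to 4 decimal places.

Taking logs, ln g = k·ln s + ln C, so regress ln g on ln s.
Σln s = 7.7142, Σ(ln s)² = 13.1032, Σln g = 16.4222, Σln s·ln g = 24.8530.
Equations: 13.1032·k + 7.7142·ln C = 24.8530;  7.7142·k + 6·ln C = 16.4222.
Δ = 13.1032·6 − (7.7142)² = 19.1098; k = (24.8530·6 − 7.7142·16.4222)/19.1098 = 1.17392, ln C = (13.1032·16.4222 − 7.7142·24.8530)/19.1098 = 1.22772, so C = exp(1.22772) = 3.41343.

k = 1.1739, C = 3.4134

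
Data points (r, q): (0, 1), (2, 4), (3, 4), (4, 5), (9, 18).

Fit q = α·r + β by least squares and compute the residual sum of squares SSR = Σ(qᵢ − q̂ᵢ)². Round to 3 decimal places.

SSR = 10.513

The normal equations are: 110·α + 18·β = 202;  18·α + 5·β = 32.
(Σr·r = 110, Σr = 18, Σ1 = 5, Σr·q = 202, Σq = 32.)
Eliminating β: 5·(row 1) − 18·(row 2) gives 226·α = 5·202 − 18·32 = 434, so α = 217/113.
Then β = (32 − 18·(217/113))/5 = -58/113.
Residuals: 171/113, 76/113, -141/113, -245/113, 139/113; SSR = 1188/113.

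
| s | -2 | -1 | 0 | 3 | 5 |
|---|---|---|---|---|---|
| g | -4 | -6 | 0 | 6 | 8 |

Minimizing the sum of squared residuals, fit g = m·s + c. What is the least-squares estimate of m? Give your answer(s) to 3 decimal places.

Compute the Gram sums: Σs·s = 39, Σs = 5, Σ1 = 5.
For Xᵀg: Σs·g = 72, Σg = 4.
Determinant 39·5 − 5² = 170.
m = (72·5 − 5·4)/170 = 2; c = (39·4 − 5·72)/170 = -6/5.

m = 2.000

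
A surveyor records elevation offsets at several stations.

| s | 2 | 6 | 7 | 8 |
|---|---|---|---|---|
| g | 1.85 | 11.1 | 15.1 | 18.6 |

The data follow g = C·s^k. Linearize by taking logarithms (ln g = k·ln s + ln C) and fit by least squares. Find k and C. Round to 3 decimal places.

Linearized form: ln g = k·ln s + ln C. From the 4 transformed points,
Σln s = 6.5103, Σ(ln s)² = 11.8015, Σln g = 8.6600, Σln s·ln g = 16.1002.
Normal system: [[11.8015, 6.5103]; [6.5103, 4]]·[k, ln C]ᵀ = [16.1002, 8.6600]ᵀ.
Δ = 11.8015·4 − (6.5103)² = 4.8225; k = (16.1002·4 − 6.5103·8.6600)/4.8225 = 1.66343, ln C = (11.8015·8.6600 − 6.5103·16.1002)/4.8225 = -0.54235, so C = exp(-0.54235) = 0.58138.

k = 1.663, C = 0.581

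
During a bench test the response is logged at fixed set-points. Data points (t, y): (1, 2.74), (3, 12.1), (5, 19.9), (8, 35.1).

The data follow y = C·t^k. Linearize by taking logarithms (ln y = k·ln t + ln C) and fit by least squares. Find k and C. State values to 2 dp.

Let Y = ln y. Fitting Y = k·ln t + ln C by least squares:
Σln t = 4.7875, Σ(ln t)² = 8.1213, Σln y = 10.0501, Σln t·ln y = 14.9515.
Equations: 8.1213·k + 4.7875·ln C = 14.9515;  4.7875·k + 4·ln C = 10.0501.
Solving (det = 9.5652): k = 1.22228, ln C = 1.04960, so C = exp(1.04960) = 2.85652.

k = 1.22, C = 2.86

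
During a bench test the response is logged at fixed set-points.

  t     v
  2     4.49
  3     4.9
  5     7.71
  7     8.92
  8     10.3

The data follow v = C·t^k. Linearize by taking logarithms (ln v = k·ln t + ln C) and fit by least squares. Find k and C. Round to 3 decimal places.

k = 0.621, C = 2.742

Linearized form: ln v = k·ln t + ln C. From the 5 transformed points,
Σln t = 7.4265, Σ(ln t)² = 12.3883, Σln v = 9.6540, Σln t·ln v = 15.1820.
Equations: 12.3883·k + 7.4265·ln C = 15.1820;  7.4265·k + 5·ln C = 9.6540.
Δ = 12.3883·5 − (7.4265)² = 6.7880; k = (15.1820·5 − 7.4265·9.6540)/6.7880 = 0.62080, ln C = (12.3883·9.6540 − 7.4265·15.1820)/6.7880 = 1.00873, so C = exp(1.00873) = 2.74213.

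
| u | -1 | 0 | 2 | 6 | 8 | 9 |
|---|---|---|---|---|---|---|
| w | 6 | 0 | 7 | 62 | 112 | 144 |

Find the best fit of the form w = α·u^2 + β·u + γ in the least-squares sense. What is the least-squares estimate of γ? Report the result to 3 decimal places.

The normal system MᵀM·[α, β, γ]ᵀ = Mᵀw is [[11970, 1464, 186]; [1464, 186, 24]; [186, 24, 6]]·[α, β, γ]ᵀ = [21098, 2572, 331]ᵀ.
Row-reducing yields α = 853/444, β = -278/185, γ = 3599/2220.

γ = 1.621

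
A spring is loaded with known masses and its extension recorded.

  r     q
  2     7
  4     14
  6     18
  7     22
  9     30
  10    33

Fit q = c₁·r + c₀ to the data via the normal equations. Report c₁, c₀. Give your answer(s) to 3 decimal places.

The normal system XᵀX·[c₁, c₀]ᵀ = Xᵀq is [[286, 38]; [38, 6]]·[c₁, c₀]ᵀ = [932, 124]ᵀ.
det = 286·6 − 38² = 272.
c₁ = (932·6 − 38·124)/272 = 55/17; c₀ = (286·124 − 38·932)/272 = 3/17.

c₁ = 3.235, c₀ = 0.176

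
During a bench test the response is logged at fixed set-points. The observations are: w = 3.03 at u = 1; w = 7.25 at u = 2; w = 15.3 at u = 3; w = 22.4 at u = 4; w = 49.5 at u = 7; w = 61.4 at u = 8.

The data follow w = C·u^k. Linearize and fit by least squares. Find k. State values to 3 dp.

k = 1.462

With ln wᵢ as the transformed response and ln uᵢ as the regressor:
Σln u = 7.2034, Σ(ln u)² = 11.7199, Σln w = 16.9459, Σln u·ln w = 24.8349.
Equations: 11.7199·k + 7.2034·ln C = 24.8349;  7.2034·k + 6·ln C = 16.9459.
Slope k = (n·Σln u·ln w − Σln u·Σln w)/(n·Σ(ln u)² − (Σln u)²) = (6·24.8349 − 7.2034·16.9459)/18.4301 = 1.46181; ln C = (Σln w − k·Σln u)/n = 1.06931.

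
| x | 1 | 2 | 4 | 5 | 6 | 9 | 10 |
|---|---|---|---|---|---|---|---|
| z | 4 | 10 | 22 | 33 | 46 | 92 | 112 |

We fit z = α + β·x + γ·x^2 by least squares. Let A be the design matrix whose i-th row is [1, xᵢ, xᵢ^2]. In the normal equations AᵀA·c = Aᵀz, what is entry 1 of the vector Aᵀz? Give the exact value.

319

Entry 1 ↔ basis 1, so (Aᵀz)_{1} = Σᵢ zᵢ = (1)·(4) + (1)·(10) + (1)·(22) + (1)·(33) + (1)·(46) + (1)·(92) + (1)·(112) = 319.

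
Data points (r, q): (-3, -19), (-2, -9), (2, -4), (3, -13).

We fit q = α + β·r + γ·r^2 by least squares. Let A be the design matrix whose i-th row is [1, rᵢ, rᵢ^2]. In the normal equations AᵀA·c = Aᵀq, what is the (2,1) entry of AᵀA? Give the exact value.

0

Row 2 ↔ basis r, column 1 ↔ basis 1, so (AᵀA)_{2,1} = Σᵢ r = (-3)·(1) + (-2)·(1) + (2)·(1) + (3)·(1) = 0.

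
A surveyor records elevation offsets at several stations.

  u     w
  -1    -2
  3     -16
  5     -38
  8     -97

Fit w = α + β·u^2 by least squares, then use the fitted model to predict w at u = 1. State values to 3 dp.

ŵ = -2.745

With design matrix A, AᵀA = [[4, 99]; [99, 4803]] and Aᵀw = [-153, -7304]ᵀ.
Eliminating β: 4803·(row 1) − 99·(row 2) gives 9411·α = 4803·(-153) − 99·(-7304) = -11763, so α = -3921/3137.
Then β = ((-7304) − 99·(-3921/3137))/4803 = -14069/9411.
At u = 1: ŵ = (-3921/3137)·(1) + (-14069/9411)·(1) = -25832/9411.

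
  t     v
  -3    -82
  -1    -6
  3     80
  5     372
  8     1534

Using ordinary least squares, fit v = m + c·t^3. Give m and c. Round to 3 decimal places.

m = -1.920, c = 2.999

With design matrix A, AᵀA = [[5, 636]; [636, 279228]] and Aᵀv = [1898, 836288]ᵀ.
Eliminating c: 279228·(row 1) − 636·(row 2) gives 991644·m = 279228·1898 − 636·836288 = -1904424, so m = -158702/82637.
Then c = (836288 − 636·(-158702/82637))/279228 = 743578/247911.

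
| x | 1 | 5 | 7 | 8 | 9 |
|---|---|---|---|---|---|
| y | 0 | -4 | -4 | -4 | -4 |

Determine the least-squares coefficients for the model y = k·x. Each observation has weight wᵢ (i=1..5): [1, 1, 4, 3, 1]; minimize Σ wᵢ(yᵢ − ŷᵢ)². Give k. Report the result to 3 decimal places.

From the data, Σwᵢ·x·x = 495.
And Σwᵢ·x·y = -264.
MᵀWM·[k]ᵀ = MᵀWy becomes [[495]]·[k]ᵀ = [-264]ᵀ.
k = (-264)/495 = -0.533333.

k = -0.533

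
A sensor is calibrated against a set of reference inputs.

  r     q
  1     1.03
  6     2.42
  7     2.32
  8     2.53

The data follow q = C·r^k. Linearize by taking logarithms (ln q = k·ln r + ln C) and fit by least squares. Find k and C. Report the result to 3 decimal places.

k = 0.437, C = 1.036

Let Y = ln q. Fitting Y = k·ln r + ln C by least squares:
AᵀA = [[11.3210, 5.8171]; [5.8171, 4]], rhs = [5.1513, 2.6831]ᵀ  (here Σln r = 5.8171, Σ(ln r)² = 11.3210, Σln q = 2.6831, Σln r·ln q = 5.1513).
Δ = 11.3210·4 − (5.8171)² = 11.4454; k = (5.1513·4 − 5.8171·2.6831)/11.4454 = 0.43661, ln C = (11.3210·2.6831 − 5.8171·5.1513)/11.4454 = 0.03582, so C = exp(0.03582) = 1.03647.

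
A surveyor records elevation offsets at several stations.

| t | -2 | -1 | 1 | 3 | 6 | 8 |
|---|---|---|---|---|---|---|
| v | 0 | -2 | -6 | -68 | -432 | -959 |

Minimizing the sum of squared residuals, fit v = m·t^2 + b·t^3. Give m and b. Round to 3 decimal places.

m = -3.063, b = -1.490

The normal system XᵀX·[m, b]ᵀ = Xᵀv is [[5491, 40755]; [40755, 309595]]·[m, b]ᵀ = [-77548, -586160]ᵀ.
Δ = 5491·309595 − 40755² = 39016120.
m = ((-77548)·309595 − 40755·(-586160))/39016120 = -41791/13642; b = (5491·(-586160) − 40755·(-77548))/39016120 = -152989/102674.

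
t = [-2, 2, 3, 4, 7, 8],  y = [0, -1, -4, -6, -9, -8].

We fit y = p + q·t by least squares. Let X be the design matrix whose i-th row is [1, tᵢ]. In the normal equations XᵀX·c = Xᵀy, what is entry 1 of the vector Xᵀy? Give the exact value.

Entry 1 ↔ basis 1, so (Xᵀy)_{1} = Σᵢ yᵢ = (1)·(0) + (1)·(-1) + (1)·(-4) + (1)·(-6) + (1)·(-9) + (1)·(-8) = -28.

-28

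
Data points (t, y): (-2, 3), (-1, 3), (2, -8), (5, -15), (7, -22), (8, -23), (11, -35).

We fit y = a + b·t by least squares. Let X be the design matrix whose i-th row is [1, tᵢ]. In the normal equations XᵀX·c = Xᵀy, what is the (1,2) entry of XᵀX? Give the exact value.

30

Row 1 ↔ basis 1, column 2 ↔ basis t, so (XᵀX)_{1,2} = Σᵢ t = (1)·(-2) + (1)·(-1) + (1)·(2) + (1)·(5) + (1)·(7) + (1)·(8) + (1)·(11) = 30.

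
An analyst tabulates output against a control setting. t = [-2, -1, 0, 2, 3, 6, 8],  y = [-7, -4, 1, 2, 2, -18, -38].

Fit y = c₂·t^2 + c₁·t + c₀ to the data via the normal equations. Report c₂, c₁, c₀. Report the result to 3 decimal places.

c₂ = -0.942, c₁ = 2.629, c₀ = 1.019

The normal equations are: 5506·c₂ + 754·c₁ + 118·c₀ = -3086;  754·c₂ + 118·c₁ + 16·c₀ = -384;  118·c₂ + 16·c₁ + 7·c₀ = -62.
(Σt^2·t^2 = 5506, Σt^2·t = 754, Σt^2 = 118, Σt·t = 118, Σt = 16, Σ1 = 7, Σt^2·y = -3086, Σt·y = -384, Σy = -62.)
Row-reducing yields c₂ = -5699/6048, c₁ = 79493/30240, c₀ = 15403/15120.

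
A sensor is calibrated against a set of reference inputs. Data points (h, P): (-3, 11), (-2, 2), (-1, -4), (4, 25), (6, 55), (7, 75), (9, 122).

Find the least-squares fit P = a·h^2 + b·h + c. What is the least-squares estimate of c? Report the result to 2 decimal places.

c = -2.20

Compute the Gram sums: Σh^2·h^2 = 10612, Σh^2·h = 1316, Σh^2 = 196, Σh·h = 196, Σh = 20, Σ1 = 7.
Right-hand side: Σh^2·P = 16040, Σh·P = 2020, ΣP = 286.
XᵀX·[a, b, c]ᵀ = XᵀP becomes [[10612, 1316, 196]; [1316, 196, 20]; [196, 20, 7]]·[a, b, c]ᵀ = [16040, 2020, 286]ᵀ.
Inverting the 3×3 Gram matrix, [a, b, c]ᵀ = [3337/2268, 1901/2916, -1606/729]ᵀ.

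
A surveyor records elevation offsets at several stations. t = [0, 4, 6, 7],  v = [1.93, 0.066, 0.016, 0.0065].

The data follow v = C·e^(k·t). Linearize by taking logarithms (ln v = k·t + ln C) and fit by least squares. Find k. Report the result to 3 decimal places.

k = -0.807

Let Y = ln v. Fitting Y = k·t + ln C by least squares:
Σt = 17.0000, Σ(t)² = 101.0000, Σln v = -11.2317, Σt·ln v = -70.9351.
Equations: 101.0000·k + 17.0000·ln C = -70.9351;  17.0000·k + 4·ln C = -11.2317.
Δ = 101.0000·4 − (17.0000)² = 115.0000; k = (-70.9351·4 − 17.0000·-11.2317)/115.0000 = -0.80697, ln C = (101.0000·-11.2317 − 17.0000·-70.9351)/115.0000 = 0.62169.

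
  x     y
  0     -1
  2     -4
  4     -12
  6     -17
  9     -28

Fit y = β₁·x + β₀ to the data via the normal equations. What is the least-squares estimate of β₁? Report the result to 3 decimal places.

β₁ = -3.066

Setting ∂/∂β₁ … = 0 gives: 137·β₁ + 21·β₀ = -410;  21·β₁ + 5·β₀ = -62.
det = 137·5 − 21² = 244.
β₁ = ((-410)·5 − 21·(-62))/244 = -187/61; β₀ = (137·(-62) − 21·(-410))/244 = 29/61.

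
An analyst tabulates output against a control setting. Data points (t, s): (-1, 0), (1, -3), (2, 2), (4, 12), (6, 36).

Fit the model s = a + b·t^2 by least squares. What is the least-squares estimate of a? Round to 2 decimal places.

a = -2.85

Compute the Gram sums: Σ1 = 5, Σt^2 = 58, Σt^2·t^2 = 1570.
Moment sums: Σs = 47, Σt^2·s = 1493.
Eliminating b: 1570·(row 1) − 58·(row 2) gives 4486·a = 1570·47 − 58·1493 = -12804, so a = -6402/2243.
Then b = (1493 − 58·(-6402/2243))/1570 = 4739/4486.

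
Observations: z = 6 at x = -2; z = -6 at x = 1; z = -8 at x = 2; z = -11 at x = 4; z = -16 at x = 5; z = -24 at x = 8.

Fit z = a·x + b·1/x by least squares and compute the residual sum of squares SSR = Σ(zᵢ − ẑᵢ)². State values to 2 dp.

SSR = 4.88

MᵀM·[a, b]ᵀ = Mᵀz reads: 114·a + 6·b = -350;  6·a + (2589/1600)·b = -439/20.
det = 114·(2589/1600) − 6² = 118773/800.
a = ((-350)·(2589/1600) − 6·(-439/20))/(118773/800) = -38635/13197; b = (114·(-439/20) − 6·(-350))/(118773/800) = -11920/4399.
Residuals: -15968/13197, -4787/13197, -10426/13197, 18313/13197, -10825/13197, -3178/13197; SSR = 64351/13197.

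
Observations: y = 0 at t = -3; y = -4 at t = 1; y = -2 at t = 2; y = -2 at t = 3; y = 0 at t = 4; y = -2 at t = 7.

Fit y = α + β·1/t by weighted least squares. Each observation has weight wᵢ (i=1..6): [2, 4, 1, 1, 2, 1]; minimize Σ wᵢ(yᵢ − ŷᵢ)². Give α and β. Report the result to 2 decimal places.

Entries of MᵀWM: Σwᵢ·1 = 11, Σwᵢ·1/t = 101/21, Σwᵢ·1/t·1/t = 5561/1176.
Right-hand side: Σwᵢ·y = -22, Σwᵢ·1/t·y = -377/21.
MᵀWM·[α, β]ᵀ = MᵀWy becomes [[11, 101/21]; [101/21, 5561/1176]]·[α, β]ᵀ = [-22, -377/21]ᵀ.
Eliminating β: (5561/1176)·(row 1) − (101/21)·(row 2) gives (101905/3528)·α = (5561/1176)·(-22) − (101/21)·(-377/21) = -31205/1764, so α = -12482/20381.
Then β = ((-377/21) − (101/21)·(-12482/20381))/(5561/1176) = -64680/20381.

α = -0.61, β = -3.17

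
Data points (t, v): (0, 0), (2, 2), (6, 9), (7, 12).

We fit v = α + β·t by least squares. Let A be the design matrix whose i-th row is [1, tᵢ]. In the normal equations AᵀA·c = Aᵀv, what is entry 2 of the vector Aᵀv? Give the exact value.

Entry 2 ↔ basis t, so (Aᵀv)_{2} = Σᵢ (t)·vᵢ = (0)·(0) + (2)·(2) + (6)·(9) + (7)·(12) = 142.

142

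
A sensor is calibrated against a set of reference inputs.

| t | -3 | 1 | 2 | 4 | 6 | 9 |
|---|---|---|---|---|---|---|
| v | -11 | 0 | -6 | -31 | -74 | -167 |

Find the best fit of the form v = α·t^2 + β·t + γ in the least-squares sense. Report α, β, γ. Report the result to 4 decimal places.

α = -2.0022, β = -0.9521, γ = 3.9024

Forming AᵀA = [[8211, 991, 147]; [991, 147, 19]; [147, 19, 6]] and Aᵀv = [-16810, -2050, -289]ᵀ gives AᵀA·[α, β, γ]ᵀ = Aᵀv.
Inverting the 3×3 Gram matrix, [α, β, γ]ᵀ = [-124245/62054, -59081/62054, 121079/31027]ᵀ.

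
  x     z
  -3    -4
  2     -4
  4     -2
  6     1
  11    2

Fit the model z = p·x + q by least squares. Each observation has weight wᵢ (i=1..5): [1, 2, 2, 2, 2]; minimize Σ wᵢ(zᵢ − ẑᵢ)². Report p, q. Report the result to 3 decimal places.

p = 0.532, q = -3.652

Forming AᵀWA = [[363, 43]; [43, 9]] and AᵀWz = [36, -10]ᵀ gives AᵀWA·[p, q]ᵀ = AᵀWz.
Eliminating q: 9·(row 1) − 43·(row 2) gives 1418·p = 9·36 − 43·(-10) = 754, so p = 377/709.
Then q = ((-10) − 43·(377/709))/9 = -2589/709.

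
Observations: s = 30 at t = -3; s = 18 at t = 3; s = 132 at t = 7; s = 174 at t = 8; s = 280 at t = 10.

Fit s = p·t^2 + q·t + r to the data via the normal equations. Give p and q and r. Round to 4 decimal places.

The normal equations are: 16659·p + 1855·q + 231·r = 46036;  1855·p + 231·q + 25·r = 5080;  231·p + 25·q + 5·r = 634.
(Σt^2·t^2 = 16659, Σt^2·t = 1855, Σt^2 = 231, Σt·t = 231, Σt = 25, Σ1 = 5, Σt^2·s = 46036, Σt·s = 5080, Σs = 634.)
Row-reducing yields p = 547489/180751, q = -358565/180751, r = -581940/180751.

p = 3.0290, q = -1.9838, r = -3.2196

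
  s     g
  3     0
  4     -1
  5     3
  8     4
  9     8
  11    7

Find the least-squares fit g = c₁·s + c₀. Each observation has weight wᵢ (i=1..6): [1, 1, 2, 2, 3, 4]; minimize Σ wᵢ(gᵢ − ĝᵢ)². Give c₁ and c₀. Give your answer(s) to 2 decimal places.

Forming MᵀWM = [[930, 104]; [104, 13]] and MᵀWg = [614, 65]ᵀ gives MᵀWM·[c₁, c₀]ᵀ = MᵀWg.
Δ = 930·13 − 104² = 1274.
c₁ = (614·13 − 104·65)/1274 = 47/49; c₀ = (930·65 − 104·614)/1274 = -131/49.

c₁ = 0.96, c₀ = -2.67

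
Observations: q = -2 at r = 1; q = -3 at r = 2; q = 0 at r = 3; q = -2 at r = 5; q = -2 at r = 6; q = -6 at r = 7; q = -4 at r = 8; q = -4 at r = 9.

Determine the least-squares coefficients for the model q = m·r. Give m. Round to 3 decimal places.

m = -0.520

The normal system MᵀM·[m]ᵀ = Mᵀq is [[269]]·[m]ᵀ = [-140]ᵀ.
Hence m = -140 / 269 ≈ -0.520446.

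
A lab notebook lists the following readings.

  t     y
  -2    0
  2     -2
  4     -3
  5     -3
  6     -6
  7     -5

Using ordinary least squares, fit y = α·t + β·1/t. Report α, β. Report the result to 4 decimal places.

XᵀX·[α, β]ᵀ = Xᵀy reads: 134·α + 6·β = -102;  6·α + (114781/176400)·β = -569/140.
Eliminating β: (114781/176400)·(row 1) − 6·(row 2) gives (4515127/88200)·α = (114781/176400)·(-102) − 6·(-569/140) = -1234337/29400, so α = -3703011/4515127.
Then β = ((-569/140) − 6·(-3703011/4515127))/(114781/176400) = 5943420/4515127.

α = -0.8201, β = 1.3163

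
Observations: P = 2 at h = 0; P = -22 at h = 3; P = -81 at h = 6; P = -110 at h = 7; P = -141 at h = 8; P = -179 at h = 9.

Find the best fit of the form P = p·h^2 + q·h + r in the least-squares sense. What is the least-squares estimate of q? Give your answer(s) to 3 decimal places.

q = -1.588

Forming MᵀM = [[14435, 1827, 239]; [1827, 239, 33]; [239, 33, 6]] and MᵀP = [-32027, -4061, -531]ᵀ gives MᵀM·[p, q, r]ᵀ = MᵀP.
Inverting the 3×3 Gram matrix, [p, q, r]ᵀ = [-24501/11968, -95021/59840, 53279/29920]ᵀ.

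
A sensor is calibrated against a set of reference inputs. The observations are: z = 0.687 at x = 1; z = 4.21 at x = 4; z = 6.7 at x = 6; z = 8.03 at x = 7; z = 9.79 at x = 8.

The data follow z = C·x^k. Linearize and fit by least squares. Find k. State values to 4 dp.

Taking logs, ln z = k·ln x + ln C, so regress ln z on ln x.
AᵀA = [[13.2429, 7.2034]; [7.2034, 5]], rhs = [14.1985, 7.3287]ᵀ  (here Σln x = 7.2034, Σ(ln x)² = 13.2429, Σln z = 7.3287, Σln x·ln z = 14.1985).
Δ = 13.2429·5 − (7.2034)² = 14.3252; k = (14.1985·5 − 7.2034·7.3287)/14.3252 = 1.27056, ln C = (13.2429·7.3287 − 7.2034·14.1985)/14.3252 = -0.36473.

k = 1.2706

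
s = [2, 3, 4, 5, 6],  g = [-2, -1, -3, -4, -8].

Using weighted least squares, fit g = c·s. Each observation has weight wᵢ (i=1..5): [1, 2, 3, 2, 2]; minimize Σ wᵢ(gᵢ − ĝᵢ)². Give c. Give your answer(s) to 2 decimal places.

Entries of AᵀWA: Σwᵢ·s·s = 192.
For AᵀWg: Σwᵢ·s·g = -182.
Hence c = -182 / 192 ≈ -0.947917.

c = -0.95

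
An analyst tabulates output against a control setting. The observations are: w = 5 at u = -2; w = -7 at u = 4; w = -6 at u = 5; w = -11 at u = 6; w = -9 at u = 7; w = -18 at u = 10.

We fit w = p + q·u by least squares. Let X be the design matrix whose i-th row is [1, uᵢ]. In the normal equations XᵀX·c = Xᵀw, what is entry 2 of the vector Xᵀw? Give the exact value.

-377

Entry 2 ↔ basis u, so (Xᵀw)_{2} = Σᵢ (u)·wᵢ = (-2)·(5) + (4)·(-7) + (5)·(-6) + (6)·(-11) + (7)·(-9) + (10)·(-18) = -377.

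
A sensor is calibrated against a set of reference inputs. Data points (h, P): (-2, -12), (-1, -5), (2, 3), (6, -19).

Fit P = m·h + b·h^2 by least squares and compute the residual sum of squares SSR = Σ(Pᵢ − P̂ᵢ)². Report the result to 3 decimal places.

Compute the Gram sums: Σh·h = 45, Σh·h^2 = 215, Σh^2·h^2 = 1329.
Right-hand side: Σh·P = -79, Σh^2·P = -725.
Normal equations: [[45, 215]; [215, 1329]]·[m, b]ᵀ = [-79, -725]ᵀ.
Δ = 45·1329 − 215² = 13580.
m = ((-79)·1329 − 215·(-725))/13580 = 12721/3395; b = (45·(-725) − 215·(-79))/13580 = -782/679.
Residuals: 342/3395, -344/3395, 383/3395, -71/3395; SSR = 114/3395.

SSR = 0.034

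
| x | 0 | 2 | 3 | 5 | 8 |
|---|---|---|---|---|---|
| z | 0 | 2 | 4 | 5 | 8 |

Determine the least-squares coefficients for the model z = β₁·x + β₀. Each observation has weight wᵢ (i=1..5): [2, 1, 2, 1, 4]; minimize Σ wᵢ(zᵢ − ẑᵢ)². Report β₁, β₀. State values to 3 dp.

MᵀWM·[β₁, β₀]ᵀ = MᵀWz reads: 303·β₁ + 45·β₀ = 309;  45·β₁ + 10·β₀ = 47.
Δ = 303·10 − 45² = 1005.
β₁ = (309·10 − 45·47)/1005 = 65/67; β₀ = (303·47 − 45·309)/1005 = 112/335.

β₁ = 0.970, β₀ = 0.334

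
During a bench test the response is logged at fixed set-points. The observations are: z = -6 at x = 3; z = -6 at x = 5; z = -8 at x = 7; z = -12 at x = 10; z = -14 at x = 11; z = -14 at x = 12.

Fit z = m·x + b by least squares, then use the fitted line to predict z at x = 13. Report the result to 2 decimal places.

Forming AᵀA = [[448, 48]; [48, 6]] and Aᵀz = [-546, -60]ᵀ gives AᵀA·[m, b]ᵀ = Aᵀz.
Eliminating b: 6·(row 1) − 48·(row 2) gives 384·m = 6·(-546) − 48·(-60) = -396, so m = -33/32.
Then b = ((-60) − 48·(-33/32))/6 = -7/4.
At x = 13: ẑ = (-33/32)·(13) + (-7/4)·(1) = -485/32.

ẑ = -15.16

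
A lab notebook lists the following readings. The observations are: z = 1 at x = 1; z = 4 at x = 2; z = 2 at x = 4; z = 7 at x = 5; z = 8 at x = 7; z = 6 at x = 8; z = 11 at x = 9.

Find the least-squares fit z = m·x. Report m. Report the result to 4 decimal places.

Normal-equation sums: Σx·x = 240.
For Mᵀz: Σx·z = 255.
MᵀM·[m]ᵀ = Mᵀz becomes [[240]]·[m]ᵀ = [255]ᵀ.
m = 255/240 = 1.0625.

m = 1.0625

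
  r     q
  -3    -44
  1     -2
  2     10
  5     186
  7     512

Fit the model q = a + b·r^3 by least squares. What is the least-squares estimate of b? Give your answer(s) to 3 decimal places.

b = 1.502

Compute the Gram sums: Σ1 = 5, Σr^3 = 450, Σr^3·r^3 = 134068.
Moment sums: Σq = 662, Σr^3·q = 200132.
AᵀA·[a, b]ᵀ = Aᵀq becomes [[5, 450]; [450, 134068]]·[a, b]ᵀ = [662, 200132]ᵀ.
Determinant 5·134068 − 450² = 467840.
a = (662·134068 − 450·200132)/467840 = -81649/29240; b = (5·200132 − 450·662)/467840 = 17569/11696.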